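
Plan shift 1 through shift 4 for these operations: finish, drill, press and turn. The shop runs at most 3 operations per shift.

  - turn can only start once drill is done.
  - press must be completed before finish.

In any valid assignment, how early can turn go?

shift 2

Precedence pushes turn to at least shift 2.
turn at shift 2 is achievable: press -> shift 1, finish -> shift 2, turn -> shift 2, drill -> shift 1.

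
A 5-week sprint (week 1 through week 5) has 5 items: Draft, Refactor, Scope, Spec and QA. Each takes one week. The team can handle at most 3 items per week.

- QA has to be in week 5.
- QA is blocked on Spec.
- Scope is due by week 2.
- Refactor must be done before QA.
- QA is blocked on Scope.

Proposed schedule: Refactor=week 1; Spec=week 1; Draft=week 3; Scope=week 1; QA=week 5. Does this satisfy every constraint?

Valid

QA is blocked on Scope — holds.
Scope is due by week 2 — holds.
QA is blocked on Spec — holds.
QA has to be in week 5 — holds.
The team can handle at most 3 items per week — holds.
Refactor must be done before QA — holds.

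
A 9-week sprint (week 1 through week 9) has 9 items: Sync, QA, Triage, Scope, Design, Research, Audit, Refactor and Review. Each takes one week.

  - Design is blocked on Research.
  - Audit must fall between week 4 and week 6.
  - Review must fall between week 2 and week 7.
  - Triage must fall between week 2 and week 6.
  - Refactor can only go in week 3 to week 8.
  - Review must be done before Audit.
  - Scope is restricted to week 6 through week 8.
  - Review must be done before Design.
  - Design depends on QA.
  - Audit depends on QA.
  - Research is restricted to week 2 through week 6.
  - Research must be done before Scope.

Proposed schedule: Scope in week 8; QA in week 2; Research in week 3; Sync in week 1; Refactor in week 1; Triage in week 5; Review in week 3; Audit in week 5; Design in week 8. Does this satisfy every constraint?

No. Refactor can only go in week 3 to week 8 is not satisfied.

Audit must fall between week 4 and week 6 — holds.
Scope is restricted to week 6 through week 8 — holds.
Design is blocked on Research — holds.
Review must be done before Design — holds.
Refactor can only go in week 3 to week 8 — violated.
Review must be done before Audit — holds.
Audit depends on QA — holds.
Review must fall between week 2 and week 7 — holds.
Triage must fall between week 2 and week 6 — holds.
Research is restricted to week 2 through week 6 — holds.
Design depends on QA — holds.
Research must be done before Scope — holds.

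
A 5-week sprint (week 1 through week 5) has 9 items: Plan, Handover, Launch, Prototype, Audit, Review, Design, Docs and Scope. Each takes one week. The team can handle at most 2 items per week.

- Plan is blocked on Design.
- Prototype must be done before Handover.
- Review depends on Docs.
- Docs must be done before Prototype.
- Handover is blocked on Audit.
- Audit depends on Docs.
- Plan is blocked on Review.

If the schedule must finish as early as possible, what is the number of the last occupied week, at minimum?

The precedence chain requires at least 3 distinct weeks.
With at most 2 per week and 9 tasks, at least 5 weeks are needed.
5 works (last occupied week: week 5): for example Docs=week 1, Audit=week 3, Prototype=week 2, Review=week 2, Plan=week 3, Scope=week 5, Launch=week 4, Handover=week 4, Design=week 1.

week 5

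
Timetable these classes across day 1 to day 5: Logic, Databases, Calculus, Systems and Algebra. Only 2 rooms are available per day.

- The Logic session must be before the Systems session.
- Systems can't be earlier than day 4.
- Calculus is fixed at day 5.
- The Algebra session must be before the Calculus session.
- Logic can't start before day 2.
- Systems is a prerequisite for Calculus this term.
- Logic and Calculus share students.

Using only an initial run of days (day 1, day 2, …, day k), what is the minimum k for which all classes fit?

The precedence chain requires at least 3 distinct days.
With at most 2 per day and 5 classes, at least 3 days are needed.
Calculus can't be placed before day 5, so the schedule must run through at least day 5.
5 works (last occupied day: day 5): for example Calculus -> day 5, Systems -> day 4, Algebra -> day 1, Databases -> day 1, Logic -> day 2.

5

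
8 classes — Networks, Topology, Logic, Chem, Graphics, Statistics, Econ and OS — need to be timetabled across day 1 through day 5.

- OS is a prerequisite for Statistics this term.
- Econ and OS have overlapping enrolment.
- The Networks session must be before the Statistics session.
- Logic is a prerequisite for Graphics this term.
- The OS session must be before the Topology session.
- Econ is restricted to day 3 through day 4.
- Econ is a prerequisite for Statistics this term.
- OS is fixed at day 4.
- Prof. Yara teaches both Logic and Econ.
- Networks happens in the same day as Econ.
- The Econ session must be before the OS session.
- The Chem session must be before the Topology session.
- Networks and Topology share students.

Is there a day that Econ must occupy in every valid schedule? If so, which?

day 3

Econ's window is day 3–day 4.
OS is fixed at day 4, and Econ can't share a day with OS.
So Econ must be day 3.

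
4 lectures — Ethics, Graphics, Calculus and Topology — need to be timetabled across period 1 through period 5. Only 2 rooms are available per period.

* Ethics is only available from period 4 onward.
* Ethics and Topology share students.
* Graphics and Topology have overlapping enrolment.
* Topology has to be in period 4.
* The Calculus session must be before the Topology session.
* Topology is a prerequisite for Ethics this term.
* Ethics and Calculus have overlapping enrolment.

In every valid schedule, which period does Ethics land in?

Ethics's window is period 4–period 5.
Topology is fixed at period 4, and Ethics can't share a period with Topology.
So Ethics must be period 5.

period 5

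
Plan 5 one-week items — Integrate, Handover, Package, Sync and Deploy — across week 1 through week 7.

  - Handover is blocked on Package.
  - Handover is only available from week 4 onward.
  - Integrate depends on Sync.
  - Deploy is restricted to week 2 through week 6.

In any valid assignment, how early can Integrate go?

week 2

Precedence pushes Integrate to at least week 2.
Integrate at week 2 is achievable: Package -> week 1, Deploy -> week 2, Sync -> week 1, Integrate -> week 2, Handover -> week 4.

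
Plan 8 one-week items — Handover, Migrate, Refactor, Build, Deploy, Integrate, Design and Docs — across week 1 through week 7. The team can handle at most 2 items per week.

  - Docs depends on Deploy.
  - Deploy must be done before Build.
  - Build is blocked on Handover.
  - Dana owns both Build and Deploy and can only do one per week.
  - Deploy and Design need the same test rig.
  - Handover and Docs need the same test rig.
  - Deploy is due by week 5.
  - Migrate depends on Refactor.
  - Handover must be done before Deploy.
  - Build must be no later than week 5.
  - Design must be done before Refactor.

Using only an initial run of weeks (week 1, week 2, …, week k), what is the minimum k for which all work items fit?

The precedence chain requires at least 3 distinct weeks.
With at most 2 per week and 8 work items, at least 4 weeks are needed.
4 works (last occupied week: week 4): for example Handover in week 1; Design in week 1; Build in week 3; Deploy in week 2; Integrate in week 4; Docs in week 4; Refactor in week 2; Migrate in week 3.

4 weeks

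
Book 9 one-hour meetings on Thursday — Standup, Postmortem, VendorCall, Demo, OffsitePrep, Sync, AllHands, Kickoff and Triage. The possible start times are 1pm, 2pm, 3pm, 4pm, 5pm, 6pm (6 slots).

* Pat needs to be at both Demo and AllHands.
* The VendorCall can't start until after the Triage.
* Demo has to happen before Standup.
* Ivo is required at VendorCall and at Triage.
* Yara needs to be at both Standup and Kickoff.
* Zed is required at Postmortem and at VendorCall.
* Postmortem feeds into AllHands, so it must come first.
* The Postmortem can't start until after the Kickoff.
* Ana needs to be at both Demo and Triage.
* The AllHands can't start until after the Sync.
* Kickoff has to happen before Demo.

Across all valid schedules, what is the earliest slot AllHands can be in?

3pm

Precedence pushes AllHands to at least 3pm.
AllHands at 3pm is achievable: Kickoff=1pm; Standup=3pm; Demo=2pm; Triage=1pm; VendorCall=3pm; Sync=1pm; AllHands=3pm; OffsitePrep=1pm; Postmortem=2pm.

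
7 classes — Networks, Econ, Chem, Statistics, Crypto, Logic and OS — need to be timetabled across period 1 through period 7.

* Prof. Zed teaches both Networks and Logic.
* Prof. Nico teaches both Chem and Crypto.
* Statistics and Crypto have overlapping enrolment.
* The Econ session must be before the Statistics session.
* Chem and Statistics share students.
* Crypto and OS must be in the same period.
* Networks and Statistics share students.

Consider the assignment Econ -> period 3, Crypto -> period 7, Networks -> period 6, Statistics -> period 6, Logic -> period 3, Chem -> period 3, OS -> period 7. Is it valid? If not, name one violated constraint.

Crypto and OS must be in the same period — holds.
The Econ session must be before the Statistics session — holds.
Prof. Nico teaches both Chem and Crypto — holds.
Statistics and Crypto have overlapping enrolment — holds.
Chem and Statistics share students — holds.
Networks and Statistics share students — violated.
Prof. Zed teaches both Networks and Logic — holds.

Invalid. Networks and Statistics share students.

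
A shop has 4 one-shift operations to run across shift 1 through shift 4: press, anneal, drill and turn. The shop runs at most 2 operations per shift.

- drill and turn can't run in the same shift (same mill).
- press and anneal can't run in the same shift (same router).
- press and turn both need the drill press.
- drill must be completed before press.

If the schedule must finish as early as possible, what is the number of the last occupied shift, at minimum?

3

The precedence chain requires at least 2 distinct shifts.
With at most 2 per shift and 4 operations, at least 2 shifts are needed.
Could 2 shifts be enough, i.e. nothing placed later than shift 2? No: press must come after drill (at shift 1 or later) → {shift 2}; drill must come before press (at shift 2 or earlier) → {shift 1}; turn can't share with drill (shift 1) → {shift 2}; turn can't share with press (shift 2) → nothing is left.
So 2 shifts is not enough.
3 works (last occupied shift: shift 3): for example anneal -> shift 1; press -> shift 2; turn -> shift 3; drill -> shift 1.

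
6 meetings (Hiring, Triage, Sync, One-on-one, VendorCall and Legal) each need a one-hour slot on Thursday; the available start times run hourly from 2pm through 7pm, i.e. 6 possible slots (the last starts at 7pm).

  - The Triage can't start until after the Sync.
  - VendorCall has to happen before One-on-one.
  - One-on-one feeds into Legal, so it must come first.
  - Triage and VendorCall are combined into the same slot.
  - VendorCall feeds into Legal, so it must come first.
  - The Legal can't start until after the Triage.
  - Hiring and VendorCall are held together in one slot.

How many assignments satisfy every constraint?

15

Splitting on Hiring: it can be 3pm (6), 4pm (6), 5pm (3). Listing each branch's schedules as (Triage, Sync, One-on-one, VendorCall, Legal):
Hiring=3pm: (3pm,2pm,4pm,3pm,5pm) (3pm,2pm,4pm,3pm,6pm) (3pm,2pm,4pm,3pm,7pm) (3pm,2pm,5pm,3pm,6pm) (3pm,2pm,5pm,3pm,7pm) (3pm,2pm,6pm,3pm,7pm) — 6.
Hiring=4pm: (4pm,2pm,5pm,4pm,6pm) (4pm,2pm,5pm,4pm,7pm) (4pm,2pm,6pm,4pm,7pm) (4pm,3pm,5pm,4pm,6pm) (4pm,3pm,5pm,4pm,7pm) (4pm,3pm,6pm,4pm,7pm) — 6.
Hiring=5pm: (5pm,2pm,6pm,5pm,7pm) (5pm,3pm,6pm,5pm,7pm) (5pm,4pm,6pm,5pm,7pm) — 3.
Summing: 6 + 6 + 3 = 15.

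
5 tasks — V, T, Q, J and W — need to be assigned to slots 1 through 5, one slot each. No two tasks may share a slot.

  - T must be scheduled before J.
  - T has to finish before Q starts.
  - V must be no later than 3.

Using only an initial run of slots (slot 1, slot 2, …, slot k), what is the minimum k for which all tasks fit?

5 slots

The precedence chain requires at least 2 distinct slots.
With at most 1 per slot and 5 tasks, at least 5 slots are needed.
5 works (last occupied slot: 5): for example J=4, V=1, T=2, W=5, Q=3.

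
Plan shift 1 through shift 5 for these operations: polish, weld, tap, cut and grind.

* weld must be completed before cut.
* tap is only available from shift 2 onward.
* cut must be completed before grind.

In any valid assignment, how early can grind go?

shift 3

Precedence pushes grind to at least shift 3.
grind at shift 3 is achievable: cut -> shift 2, tap -> shift 2, weld -> shift 1, polish -> shift 1, grind -> shift 3.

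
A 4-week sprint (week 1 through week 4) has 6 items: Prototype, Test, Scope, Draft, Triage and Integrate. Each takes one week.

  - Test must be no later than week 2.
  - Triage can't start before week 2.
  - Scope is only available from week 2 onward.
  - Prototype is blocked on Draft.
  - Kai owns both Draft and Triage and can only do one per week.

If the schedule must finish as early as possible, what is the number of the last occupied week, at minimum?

week 2

The precedence chain requires at least 2 distinct weeks.
2 works (last occupied week: week 2): for example Scope in week 2, Test in week 1, Integrate in week 1, Draft in week 1, Triage in week 2, Prototype in week 2.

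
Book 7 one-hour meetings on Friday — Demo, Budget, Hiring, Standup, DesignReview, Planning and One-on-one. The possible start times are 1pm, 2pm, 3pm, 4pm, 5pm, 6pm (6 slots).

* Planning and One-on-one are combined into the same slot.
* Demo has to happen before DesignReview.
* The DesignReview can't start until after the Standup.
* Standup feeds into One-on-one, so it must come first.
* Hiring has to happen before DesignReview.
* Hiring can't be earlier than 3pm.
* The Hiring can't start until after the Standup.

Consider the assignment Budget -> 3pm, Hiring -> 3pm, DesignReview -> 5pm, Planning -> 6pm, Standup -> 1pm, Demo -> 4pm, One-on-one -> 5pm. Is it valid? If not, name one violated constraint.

No. Planning and One-on-one are combined into the same slot is not satisfied.

Standup feeds into One-on-one, so it must come first — holds.
Hiring has to happen before DesignReview — holds.
The Hiring can't start until after the Standup — holds.
Planning and One-on-one are combined into the same slot — violated.
The DesignReview can't start until after the Standup — holds.
Demo has to happen before DesignReview — holds.
Hiring can't be earlier than 3pm — holds.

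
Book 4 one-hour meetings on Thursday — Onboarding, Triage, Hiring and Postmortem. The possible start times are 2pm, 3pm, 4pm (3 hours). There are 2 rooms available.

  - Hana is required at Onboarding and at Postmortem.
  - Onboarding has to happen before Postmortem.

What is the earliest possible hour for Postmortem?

Precedence pushes Postmortem to at least 3pm.
Postmortem at 3pm is achievable: Triage in 2pm; Hiring in 3pm; Postmortem in 3pm; Onboarding in 2pm.

3pm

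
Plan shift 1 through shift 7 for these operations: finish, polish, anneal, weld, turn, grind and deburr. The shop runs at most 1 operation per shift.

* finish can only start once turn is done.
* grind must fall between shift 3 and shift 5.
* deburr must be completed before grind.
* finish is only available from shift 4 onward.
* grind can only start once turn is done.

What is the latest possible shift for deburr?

Downstream work caps deburr at shift 4.
deburr at shift 4 is achievable: finish in shift 6; deburr in shift 4; polish in shift 2; grind in shift 5; weld in shift 7; turn in shift 1; anneal in shift 3.

shift 4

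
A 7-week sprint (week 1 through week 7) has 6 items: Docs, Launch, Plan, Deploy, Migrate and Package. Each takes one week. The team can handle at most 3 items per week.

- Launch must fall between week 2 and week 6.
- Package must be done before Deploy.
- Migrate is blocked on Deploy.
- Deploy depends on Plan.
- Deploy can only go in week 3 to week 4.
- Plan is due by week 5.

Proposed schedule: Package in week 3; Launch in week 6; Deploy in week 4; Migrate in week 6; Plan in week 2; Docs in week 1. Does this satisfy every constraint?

The team can handle at most 3 items per week — holds.
Deploy can only go in week 3 to week 4 — holds.
Plan is due by week 5 — holds.
Deploy depends on Plan — holds.
Migrate is blocked on Deploy — holds.
Launch must fall between week 2 and week 6 — holds.
Package must be done before Deploy — holds.

Yes, all constraints hold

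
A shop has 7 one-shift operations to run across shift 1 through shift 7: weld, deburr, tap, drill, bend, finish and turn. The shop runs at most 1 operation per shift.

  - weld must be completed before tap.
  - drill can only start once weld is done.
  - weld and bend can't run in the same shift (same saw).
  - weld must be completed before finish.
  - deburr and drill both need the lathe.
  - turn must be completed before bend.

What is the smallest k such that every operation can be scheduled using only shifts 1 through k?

The precedence chain requires at least 2 distinct shifts.
With at most 1 per shift and 7 operations, at least 7 shifts are needed.
7 works (last occupied shift: shift 7): for example turn=shift 4, deburr=shift 7, weld=shift 1, finish=shift 6, bend=shift 5, drill=shift 3, tap=shift 2.

7 shifts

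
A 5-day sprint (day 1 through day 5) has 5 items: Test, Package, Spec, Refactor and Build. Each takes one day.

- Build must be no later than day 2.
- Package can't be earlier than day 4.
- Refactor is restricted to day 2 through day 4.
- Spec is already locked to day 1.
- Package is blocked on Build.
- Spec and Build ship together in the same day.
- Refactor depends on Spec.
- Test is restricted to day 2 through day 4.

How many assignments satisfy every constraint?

Splitting on Test: it can be day 2 (6), day 3 (6), day 4 (6). Listing each branch's schedules as (Package, Spec, Refactor, Build) by day number:
Test=day 2: (4,1,2,1) (4,1,3,1) (4,1,4,1) (5,1,2,1) (5,1,3,1) (5,1,4,1) — 6.
Test=day 3: (4,1,2,1) (4,1,3,1) (4,1,4,1) (5,1,2,1) (5,1,3,1) (5,1,4,1) — 6.
Test=day 4: (4,1,2,1) (4,1,3,1) (4,1,4,1) (5,1,2,1) (5,1,3,1) (5,1,4,1) — 6.
Summing: 6 + 6 + 6 = 18.

18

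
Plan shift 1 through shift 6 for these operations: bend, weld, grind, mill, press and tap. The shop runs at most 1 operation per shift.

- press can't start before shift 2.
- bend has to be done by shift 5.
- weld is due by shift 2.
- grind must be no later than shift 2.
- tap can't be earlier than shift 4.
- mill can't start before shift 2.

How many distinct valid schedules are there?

Splitting on bend: it can be shift 3 (12), shift 4 (8), shift 5 (8). Listing each branch's schedules as (weld, grind, mill, press, tap) by shift number:
bend=shift 3: (1,2,4,5,6) (1,2,4,6,5) (1,2,5,4,6) (1,2,5,6,4) (1,2,6,4,5) (1,2,6,5,4) (2,1,4,5,6) (2,1,4,6,5) (2,1,5,4,6) (2,1,5,6,4) (2,1,6,4,5) (2,1,6,5,4) — 12.
bend=shift 4: (1,2,3,5,6) (1,2,3,6,5) (1,2,5,3,6) (1,2,6,3,5) (2,1,3,5,6) (2,1,3,6,5) (2,1,5,3,6) (2,1,6,3,5) — 8.
bend=shift 5: (1,2,3,4,6) (1,2,3,6,4) (1,2,4,3,6) (1,2,6,3,4) (2,1,3,4,6) (2,1,3,6,4) (2,1,4,3,6) (2,1,6,3,4) — 8.
Summing: 12 + 8 + 8 = 28.

28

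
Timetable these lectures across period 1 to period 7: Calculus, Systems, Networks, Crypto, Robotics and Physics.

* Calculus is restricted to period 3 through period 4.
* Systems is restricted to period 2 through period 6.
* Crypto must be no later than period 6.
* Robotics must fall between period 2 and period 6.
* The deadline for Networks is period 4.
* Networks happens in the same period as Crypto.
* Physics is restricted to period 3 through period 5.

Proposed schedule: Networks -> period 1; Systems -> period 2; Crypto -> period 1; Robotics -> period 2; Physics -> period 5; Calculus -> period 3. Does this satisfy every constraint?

Yes, all constraints hold

Physics is restricted to period 3 through period 5 — holds.
The deadline for Networks is period 4 — holds.
Crypto must be no later than period 6 — holds.
Calculus is restricted to period 3 through period 4 — holds.
Robotics must fall between period 2 and period 6 — holds.
Systems is restricted to period 2 through period 6 — holds.
Networks happens in the same period as Crypto — holds.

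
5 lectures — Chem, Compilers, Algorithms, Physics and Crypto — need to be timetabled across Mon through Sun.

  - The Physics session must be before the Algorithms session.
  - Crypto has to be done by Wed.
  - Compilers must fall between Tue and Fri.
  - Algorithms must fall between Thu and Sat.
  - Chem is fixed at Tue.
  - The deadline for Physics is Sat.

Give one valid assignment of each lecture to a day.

Chem in Tue; Physics in Mon; Crypto in Mon; Algorithms in Thu; Compilers in Tue

Checking: Physics(Mon) before Algorithms(Thu); Crypto=Mon in [Mon,Wed]; Algorithms=Thu in [Thu,Sat]; Compilers=Tue in [Tue,Fri]; Chem=Tue in [Tue,Tue]; Physics=Mon in [Mon,Sat].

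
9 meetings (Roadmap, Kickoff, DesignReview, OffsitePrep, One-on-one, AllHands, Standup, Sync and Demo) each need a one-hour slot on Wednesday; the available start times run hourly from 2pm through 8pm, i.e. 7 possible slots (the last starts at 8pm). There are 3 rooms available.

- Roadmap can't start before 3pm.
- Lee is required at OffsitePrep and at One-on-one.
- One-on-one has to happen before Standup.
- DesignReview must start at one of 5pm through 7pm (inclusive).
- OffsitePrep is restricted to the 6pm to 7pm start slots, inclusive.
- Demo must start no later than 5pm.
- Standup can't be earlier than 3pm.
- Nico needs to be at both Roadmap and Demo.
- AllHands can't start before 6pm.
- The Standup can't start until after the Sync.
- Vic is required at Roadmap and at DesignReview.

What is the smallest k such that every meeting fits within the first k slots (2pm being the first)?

5

The precedence chain requires at least 2 distinct slots.
With at most 3 per slot and 9 meetings, at least 3 slots are needed.
OffsitePrep can't be placed before 6pm — that is slot 5 counting from 2pm — so the schedule must run through at least 5 slots.
5 works (last occupied slot: 6pm): for example One-on-one=2pm, Roadmap=3pm, Sync=2pm, Kickoff=3pm, Standup=3pm, AllHands=6pm, OffsitePrep=6pm, DesignReview=5pm, Demo=2pm.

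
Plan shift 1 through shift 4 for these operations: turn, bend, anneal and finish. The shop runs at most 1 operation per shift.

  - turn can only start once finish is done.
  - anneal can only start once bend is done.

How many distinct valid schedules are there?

Splitting on turn: it can be shift 2 (1), shift 3 (2), shift 4 (3). Listing each branch's schedules as (bend, anneal, finish) by shift number:
turn=shift 2: (3,4,1) — 1.
turn=shift 3: (1,4,2) (2,4,1) — 2.
turn=shift 4: (1,2,3) (1,3,2) (2,3,1) — 3.
Summing: 1 + 2 + 3 = 6.

6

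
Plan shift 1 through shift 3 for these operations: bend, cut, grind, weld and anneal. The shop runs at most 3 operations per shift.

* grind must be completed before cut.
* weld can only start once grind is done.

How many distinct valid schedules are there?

Splitting on bend: it can be shift 1 (15), shift 2 (14), shift 3 (13). Listing each branch's schedules as (cut, grind, weld, anneal) by shift number:
bend=shift 1: (2,1,2,1) (2,1,2,2) (2,1,2,3) (2,1,3,1) (2,1,3,2) (2,1,3,3) (3,1,2,1) (3,1,2,2) (3,1,2,3) (3,1,3,1) (3,1,3,2) (3,1,3,3) (3,2,3,1) (3,2,3,2) (3,2,3,3) — 15.
bend=shift 2: (2,1,2,1) (2,1,2,3) (2,1,3,1) (2,1,3,2) (2,1,3,3) (3,1,2,1) (3,1,2,2) (3,1,2,3) (3,1,3,1) (3,1,3,2) (3,1,3,3) (3,2,3,1) (3,2,3,2) (3,2,3,3) — 14.
bend=shift 3: (2,1,2,1) (2,1,2,2) (2,1,2,3) (2,1,3,1) (2,1,3,2) (2,1,3,3) (3,1,2,1) (3,1,2,2) (3,1,2,3) (3,1,3,1) (3,1,3,2) (3,2,3,1) (3,2,3,2) — 13.
Summing: 15 + 14 + 13 = 42.

42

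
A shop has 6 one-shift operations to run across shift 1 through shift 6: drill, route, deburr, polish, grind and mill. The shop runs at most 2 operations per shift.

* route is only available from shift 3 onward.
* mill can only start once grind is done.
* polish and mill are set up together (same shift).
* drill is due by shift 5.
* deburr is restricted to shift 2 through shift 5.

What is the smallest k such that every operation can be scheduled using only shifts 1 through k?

The precedence chain requires at least 2 distinct shifts.
With at most 2 per shift and 6 operations, at least 3 shifts are needed.
route can't be placed before shift 3, so the schedule must run through at least shift 3.
3 works (last occupied shift: shift 3): for example mill=shift 2; drill=shift 1; deburr=shift 3; route=shift 3; polish=shift 2; grind=shift 1.

3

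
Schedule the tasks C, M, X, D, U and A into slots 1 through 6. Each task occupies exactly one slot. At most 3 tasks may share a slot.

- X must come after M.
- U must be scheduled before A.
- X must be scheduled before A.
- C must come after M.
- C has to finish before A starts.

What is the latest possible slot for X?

Precedence pushes X to at least 2; downstream work caps X at 5.
X at 5 is achievable: X=5; U=1; D=1; C=2; A=6; M=1.

5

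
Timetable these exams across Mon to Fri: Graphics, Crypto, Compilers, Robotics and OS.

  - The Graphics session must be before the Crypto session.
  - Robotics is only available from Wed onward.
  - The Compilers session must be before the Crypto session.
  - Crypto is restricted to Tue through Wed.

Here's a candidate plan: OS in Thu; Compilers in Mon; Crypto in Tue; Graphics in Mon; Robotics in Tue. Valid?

No — it violates: Robotics is only available from Wed onward

The Compilers session must be before the Crypto session — holds.
Robotics is only available from Wed onward — violated.
Crypto is restricted to Tue through Wed — holds.
The Graphics session must be before the Crypto session — holds.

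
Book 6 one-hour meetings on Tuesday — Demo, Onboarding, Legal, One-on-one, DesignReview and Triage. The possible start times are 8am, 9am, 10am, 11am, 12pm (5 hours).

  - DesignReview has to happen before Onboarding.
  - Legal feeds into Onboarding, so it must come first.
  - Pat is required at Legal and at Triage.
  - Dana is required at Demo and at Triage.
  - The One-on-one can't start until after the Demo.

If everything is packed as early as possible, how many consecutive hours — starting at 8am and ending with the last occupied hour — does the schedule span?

The precedence chain requires at least 2 distinct hours.
2 works (last occupied hour: 9am): for example Legal=8am, DesignReview=8am, Triage=9am, One-on-one=9am, Demo=8am, Onboarding=9am.

2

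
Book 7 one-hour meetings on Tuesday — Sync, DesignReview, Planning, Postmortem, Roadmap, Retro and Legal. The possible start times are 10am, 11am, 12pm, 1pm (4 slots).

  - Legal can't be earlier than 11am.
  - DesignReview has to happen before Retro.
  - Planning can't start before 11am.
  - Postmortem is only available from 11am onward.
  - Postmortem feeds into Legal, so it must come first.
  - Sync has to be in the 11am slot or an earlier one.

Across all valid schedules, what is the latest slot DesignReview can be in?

12pm

Downstream work caps DesignReview at 12pm.
DesignReview at 12pm is achievable: Sync=10am; DesignReview=12pm; Planning=11am; Roadmap=10am; Legal=12pm; Retro=1pm; Postmortem=11am.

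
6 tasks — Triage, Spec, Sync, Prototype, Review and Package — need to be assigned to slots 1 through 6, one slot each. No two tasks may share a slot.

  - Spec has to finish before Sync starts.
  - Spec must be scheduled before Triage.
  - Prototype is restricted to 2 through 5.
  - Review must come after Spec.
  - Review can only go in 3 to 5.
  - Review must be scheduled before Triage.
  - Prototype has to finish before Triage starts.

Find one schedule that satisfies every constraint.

Spec -> 1, Triage -> 4, Prototype -> 2, Review -> 3, Sync -> 5, Package -> 6

Checking: Spec(1) before Triage(4); Spec(1) before Sync(5); Prototype(2) before Triage(4); Review(3) before Triage(4); Spec(1) before Review(3); Review=3 in [3,5]; Prototype=2 in [2,5]; max 1 per slot (cap 1).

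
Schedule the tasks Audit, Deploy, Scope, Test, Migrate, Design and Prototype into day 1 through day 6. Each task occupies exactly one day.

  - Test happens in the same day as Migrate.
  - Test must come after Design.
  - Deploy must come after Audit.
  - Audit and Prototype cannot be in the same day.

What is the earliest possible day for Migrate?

Migrate must be in the same day as Test, which can't be before day 2, so Migrate is at least day 2.
Migrate at day 2 is achievable: Scope=day 1; Migrate=day 2; Prototype=day 2; Test=day 2; Design=day 1; Deploy=day 2; Audit=day 1.

day 2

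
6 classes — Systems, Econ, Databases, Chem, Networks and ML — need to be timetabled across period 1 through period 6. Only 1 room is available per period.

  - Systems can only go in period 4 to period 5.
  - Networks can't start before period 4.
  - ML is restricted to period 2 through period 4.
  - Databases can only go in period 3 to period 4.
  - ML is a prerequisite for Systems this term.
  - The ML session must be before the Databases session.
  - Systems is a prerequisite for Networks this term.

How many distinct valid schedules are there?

10

Splitting on Systems: it can be period 4 (4), period 5 (6). Listing each branch's schedules as (Econ, Databases, Chem, Networks, ML) by period number:
Systems=period 4: (1,3,5,6,2) (1,3,6,5,2) (5,3,1,6,2) (6,3,1,5,2) — 4.
Systems=period 5: (1,3,4,6,2) (1,4,2,6,3) (1,4,3,6,2) (2,4,1,6,3) (3,4,1,6,2) (4,3,1,6,2) — 6.
Summing: 4 + 6 = 10.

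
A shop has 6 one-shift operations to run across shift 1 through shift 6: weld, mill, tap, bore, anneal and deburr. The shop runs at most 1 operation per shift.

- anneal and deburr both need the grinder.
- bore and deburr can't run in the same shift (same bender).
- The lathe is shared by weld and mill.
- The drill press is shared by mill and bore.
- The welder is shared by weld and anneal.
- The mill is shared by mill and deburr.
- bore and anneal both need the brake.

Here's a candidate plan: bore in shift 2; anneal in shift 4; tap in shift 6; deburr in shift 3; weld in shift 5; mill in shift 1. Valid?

Yes

anneal and deburr both need the grinder — holds.
bore and anneal both need the brake — holds.
The lathe is shared by weld and mill — holds.
The mill is shared by mill and deburr — holds.
The welder is shared by weld and anneal — holds.
bore and deburr can't run in the same shift (same bender) — holds.
The drill press is shared by mill and bore — holds.
The shop runs at most 1 operation per shift — holds.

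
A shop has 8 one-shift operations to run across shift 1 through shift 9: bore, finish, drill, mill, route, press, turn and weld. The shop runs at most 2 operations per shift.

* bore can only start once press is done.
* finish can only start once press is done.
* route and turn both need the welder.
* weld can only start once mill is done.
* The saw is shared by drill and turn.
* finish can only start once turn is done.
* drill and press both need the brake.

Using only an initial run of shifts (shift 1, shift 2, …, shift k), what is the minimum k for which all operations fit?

4 shifts

The precedence chain requires at least 2 distinct shifts.
With at most 2 per shift and 8 operations, at least 4 shifts are needed.
4 works (last occupied shift: shift 4): for example weld -> shift 4, drill -> shift 3, mill -> shift 3, finish -> shift 2, route -> shift 4, bore -> shift 2, turn -> shift 1, press -> shift 1.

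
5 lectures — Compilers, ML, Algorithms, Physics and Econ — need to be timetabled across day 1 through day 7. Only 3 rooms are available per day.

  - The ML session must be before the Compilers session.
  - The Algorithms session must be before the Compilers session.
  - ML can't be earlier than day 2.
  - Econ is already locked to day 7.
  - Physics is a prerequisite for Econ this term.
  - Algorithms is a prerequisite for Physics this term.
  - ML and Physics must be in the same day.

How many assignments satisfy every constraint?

Splitting on Compilers: it can be day 3 (1), day 4 (3), day 5 (6), day 6 (10), day 7 (15). Listing each branch's schedules as (ML, Algorithms, Physics, Econ) by day number:
Compilers=day 3: (2,1,2,7) — 1.
Compilers=day 4: (2,1,2,7) (3,1,3,7) (3,2,3,7) — 3.
Compilers=day 5: (2,1,2,7) (3,1,3,7) (3,2,3,7) (4,1,4,7) (4,2,4,7) (4,3,4,7) — 6.
Compilers=day 6: (2,1,2,7) (3,1,3,7) (3,2,3,7) (4,1,4,7) (4,2,4,7) (4,3,4,7) (5,1,5,7) (5,2,5,7) (5,3,5,7) (5,4,5,7) — 10.
Compilers=day 7: (2,1,2,7) (3,1,3,7) (3,2,3,7) (4,1,4,7) (4,2,4,7) (4,3,4,7) (5,1,5,7) (5,2,5,7) (5,3,5,7) (5,4,5,7) (6,1,6,7) (6,2,6,7) (6,3,6,7) (6,4,6,7) (6,5,6,7) — 15.
Summing: 1 + 3 + 6 + 10 + 15 = 35.

35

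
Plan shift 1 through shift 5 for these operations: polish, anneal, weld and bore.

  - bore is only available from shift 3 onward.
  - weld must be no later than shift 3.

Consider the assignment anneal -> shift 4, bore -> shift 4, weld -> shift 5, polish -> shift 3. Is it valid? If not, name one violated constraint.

bore is only available from shift 3 onward — holds.
weld must be no later than shift 3 — violated.

Invalid. weld must be no later than shift 3.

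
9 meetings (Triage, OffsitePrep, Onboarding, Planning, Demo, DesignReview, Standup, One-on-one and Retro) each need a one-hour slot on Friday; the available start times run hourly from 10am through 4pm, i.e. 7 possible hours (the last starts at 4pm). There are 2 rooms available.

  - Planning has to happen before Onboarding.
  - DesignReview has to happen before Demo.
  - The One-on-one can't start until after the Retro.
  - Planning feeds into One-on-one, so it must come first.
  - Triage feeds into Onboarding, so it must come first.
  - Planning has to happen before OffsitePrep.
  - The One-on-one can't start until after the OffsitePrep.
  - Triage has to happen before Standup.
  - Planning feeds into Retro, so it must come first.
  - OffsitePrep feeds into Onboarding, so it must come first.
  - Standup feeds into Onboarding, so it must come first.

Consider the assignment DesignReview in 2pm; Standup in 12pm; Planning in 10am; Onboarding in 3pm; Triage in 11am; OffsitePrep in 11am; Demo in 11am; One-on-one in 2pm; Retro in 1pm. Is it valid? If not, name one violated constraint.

Planning feeds into Retro, so it must come first — holds.
Triage feeds into Onboarding, so it must come first — holds.
Planning has to happen before Onboarding — holds.
The One-on-one can't start until after the OffsitePrep — holds.
Planning feeds into One-on-one, so it must come first — holds.
There are 2 rooms available — violated.
Triage has to happen before Standup — holds.
Standup feeds into Onboarding, so it must come first — holds.
DesignReview has to happen before Demo — violated.
OffsitePrep feeds into Onboarding, so it must come first — holds.
The One-on-one can't start until after the Retro — holds.
Planning has to happen before OffsitePrep — holds.

No. There are 2 rooms available is not satisfied.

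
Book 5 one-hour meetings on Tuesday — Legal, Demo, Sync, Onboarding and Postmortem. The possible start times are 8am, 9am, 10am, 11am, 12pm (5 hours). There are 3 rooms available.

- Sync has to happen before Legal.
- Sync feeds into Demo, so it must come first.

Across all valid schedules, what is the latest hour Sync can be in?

11am

Downstream work caps Sync at 11am.
Sync at 11am is achievable: Legal -> 12pm; Postmortem -> 8am; Demo -> 12pm; Sync -> 11am; Onboarding -> 8am.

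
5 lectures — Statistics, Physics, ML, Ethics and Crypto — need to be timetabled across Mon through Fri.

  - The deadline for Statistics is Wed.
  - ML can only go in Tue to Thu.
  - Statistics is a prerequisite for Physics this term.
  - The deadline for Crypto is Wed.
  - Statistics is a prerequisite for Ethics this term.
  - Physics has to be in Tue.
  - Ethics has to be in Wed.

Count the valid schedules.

Splitting on ML: it can be Tue (3), Wed (3), Thu (3). Listing each branch's schedules as (Statistics, Physics, Ethics, Crypto):
ML=Tue: (Mon,Tue,Wed,Mon) (Mon,Tue,Wed,Tue) (Mon,Tue,Wed,Wed) — 3.
ML=Wed: (Mon,Tue,Wed,Mon) (Mon,Tue,Wed,Tue) (Mon,Tue,Wed,Wed) — 3.
ML=Thu: (Mon,Tue,Wed,Mon) (Mon,Tue,Wed,Tue) (Mon,Tue,Wed,Wed) — 3.
Summing: 3 + 3 + 3 = 9.

9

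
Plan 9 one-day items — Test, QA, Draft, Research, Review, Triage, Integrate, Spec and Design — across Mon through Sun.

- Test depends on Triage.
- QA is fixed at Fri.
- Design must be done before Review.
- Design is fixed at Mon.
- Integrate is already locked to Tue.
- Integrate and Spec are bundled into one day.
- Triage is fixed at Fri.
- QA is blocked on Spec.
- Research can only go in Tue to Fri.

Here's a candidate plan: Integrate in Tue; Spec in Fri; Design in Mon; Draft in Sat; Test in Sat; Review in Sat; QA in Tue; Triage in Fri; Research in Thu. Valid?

Triage is fixed at Fri — holds.
QA is blocked on Spec — violated.
Integrate and Spec are bundled into one day — violated.
QA is fixed at Fri — violated.
Integrate is already locked to Tue — holds.
Design must be done before Review — holds.
Research can only go in Tue to Fri — holds.
Test depends on Triage — holds.
Design is fixed at Mon — holds.

Invalid. QA is blocked on Spec.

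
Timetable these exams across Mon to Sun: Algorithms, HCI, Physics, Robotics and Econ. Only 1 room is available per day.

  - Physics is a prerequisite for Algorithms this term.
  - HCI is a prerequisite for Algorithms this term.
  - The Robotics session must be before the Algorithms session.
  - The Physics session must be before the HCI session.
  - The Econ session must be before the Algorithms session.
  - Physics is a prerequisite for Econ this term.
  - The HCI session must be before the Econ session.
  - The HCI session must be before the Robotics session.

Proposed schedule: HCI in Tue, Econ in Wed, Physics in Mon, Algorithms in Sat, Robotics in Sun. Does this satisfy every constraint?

Invalid. The Robotics session must be before the Algorithms session.

The Physics session must be before the HCI session — holds.
HCI is a prerequisite for Algorithms this term — holds.
The HCI session must be before the Robotics session — holds.
Physics is a prerequisite for Econ this term — holds.
Physics is a prerequisite for Algorithms this term — holds.
The HCI session must be before the Econ session — holds.
The Robotics session must be before the Algorithms session — violated.
The Econ session must be before the Algorithms session — holds.
Only 1 room is available per day — holds.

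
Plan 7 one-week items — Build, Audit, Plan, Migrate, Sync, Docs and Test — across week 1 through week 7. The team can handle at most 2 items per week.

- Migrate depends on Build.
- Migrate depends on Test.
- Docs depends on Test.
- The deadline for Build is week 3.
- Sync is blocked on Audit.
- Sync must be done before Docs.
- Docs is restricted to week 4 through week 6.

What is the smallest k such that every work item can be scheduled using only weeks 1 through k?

4

The precedence chain requires at least 3 distinct weeks.
With at most 2 per week and 7 work items, at least 4 weeks are needed.
Docs can't be placed before week 4, so the schedule must run through at least week 4.
4 works (last occupied week: week 4): for example Docs -> week 4, Sync -> week 3, Build -> week 1, Migrate -> week 2, Audit -> week 2, Test -> week 1, Plan -> week 3.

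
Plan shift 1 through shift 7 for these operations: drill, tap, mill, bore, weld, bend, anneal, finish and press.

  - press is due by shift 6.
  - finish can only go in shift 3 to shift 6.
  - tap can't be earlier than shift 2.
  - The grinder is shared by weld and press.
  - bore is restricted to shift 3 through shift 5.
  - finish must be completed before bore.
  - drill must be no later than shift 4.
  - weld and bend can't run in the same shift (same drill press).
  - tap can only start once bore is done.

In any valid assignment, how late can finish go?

shift 4

Finish is available from shift 3; finish's own window allows nothing later than shift 6; downstream work caps finish at shift 4.
finish at shift 4 is achievable: anneal -> shift 1, weld -> shift 2, mill -> shift 1, bore -> shift 5, drill -> shift 1, tap -> shift 6, bend -> shift 1, finish -> shift 4, press -> shift 1.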